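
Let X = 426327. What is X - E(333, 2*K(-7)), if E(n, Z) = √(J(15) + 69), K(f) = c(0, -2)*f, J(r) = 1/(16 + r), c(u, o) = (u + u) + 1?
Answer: 426327 - 2*√16585/31 ≈ 4.2632e+5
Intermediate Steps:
c(u, o) = 1 + 2*u (c(u, o) = 2*u + 1 = 1 + 2*u)
K(f) = f (K(f) = (1 + 2*0)*f = (1 + 0)*f = 1*f = f)
E(n, Z) = 2*√16585/31 (E(n, Z) = √(1/(16 + 15) + 69) = √(1/31 + 69) = √(2140/31) = 2*√16585/31)
X - E(333, 2*K(-7)) = 426327 - 2*√16585/31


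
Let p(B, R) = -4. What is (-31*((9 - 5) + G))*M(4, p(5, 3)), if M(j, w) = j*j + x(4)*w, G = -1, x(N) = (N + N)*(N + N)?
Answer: 22320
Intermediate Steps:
x(N) = 4*N² (x(N) = (2*N)*(2*N) = 4*N²)
M(j, w) = j² + 64*w (M(j, w) = j*j + (4*4²)*w = j² + (4*16)*w = j² + 64*w)
(-31*((9 - 5) + G))*M(4, p(5, 3)) = (-31*((9 - 5) - 1))*(4² + 64*(-4)) = (-31*(4 - 1))*(16 - 256) = -31*3*(-240) = -93*(-240) = 22320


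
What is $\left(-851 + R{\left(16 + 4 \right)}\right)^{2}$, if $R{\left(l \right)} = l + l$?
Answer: $657721$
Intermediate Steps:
$R{\left(l \right)} = 2 l$
$\left(-851 + R{\left(16 + 4 \right)}\right)^{2} = \left(-851 + 2 \left(16 + 4\right)\right)^{2} = \left(-851 + 2 \cdot 20\right)^{2} = \left(-851 + 40\right)^{2} = \left(-811\right)^{2} = 657721$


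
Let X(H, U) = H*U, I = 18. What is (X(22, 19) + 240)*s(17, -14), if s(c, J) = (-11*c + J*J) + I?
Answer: 17766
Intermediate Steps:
s(c, J) = 18 + J² - 11*c (s(c, J) = (-11*c + J*J) + 18 = (-11*c + J²) + 18 = (J² - 11*c) + 18 = 18 + J² - 11*c)
(X(22, 19) + 240)*s(17, -14) = (22*19 + 240)*(18 + (-14)² - 11*17) = (418 + 240)*(18 + 196 - 187) = 658*27 = 17766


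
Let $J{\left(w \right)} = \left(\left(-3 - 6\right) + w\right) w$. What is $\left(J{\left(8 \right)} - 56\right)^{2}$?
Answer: $4096$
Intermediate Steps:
$J{\left(w \right)} = w \left(-9 + w\right)$ ($J{\left(w \right)} = \left(\left(-3 - 6\right) + w\right) w = \left(-9 + w\right) w = w \left(-9 + w\right)$)
$\left(J{\left(8 \right)} - 56\right)^{2} = \left(8 \left(-9 + 8\right) - 56\right)^{2} = \left(8 \left(-1\right) - 56\right)^{2} = \left(-8 - 56\right)^{2} = \left(-64\right)^{2} = 4096$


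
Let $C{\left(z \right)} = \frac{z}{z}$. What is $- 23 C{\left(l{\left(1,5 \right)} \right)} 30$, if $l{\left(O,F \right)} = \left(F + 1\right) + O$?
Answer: $-690$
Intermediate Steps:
$l{\left(O,F \right)} = 1 + F + O$ ($l{\left(O,F \right)} = \left(1 + F\right) + O = 1 + F + O$)
$C{\left(z \right)} = 1$
$- 23 C{\left(l{\left(1,5 \right)} \right)} 30 = \left(-23\right) 1 \cdot 30 = \left(-23\right) 30 = -690$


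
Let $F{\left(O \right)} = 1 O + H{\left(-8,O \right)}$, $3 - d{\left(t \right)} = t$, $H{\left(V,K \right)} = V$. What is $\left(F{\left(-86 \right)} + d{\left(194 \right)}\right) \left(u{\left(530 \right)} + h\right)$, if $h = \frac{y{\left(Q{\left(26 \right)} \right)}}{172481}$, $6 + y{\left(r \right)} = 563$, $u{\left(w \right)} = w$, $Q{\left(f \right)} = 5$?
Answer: $- \frac{26053413795}{172481} \approx -1.5105 \cdot 10^{5}$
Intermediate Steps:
$y{\left(r \right)} = 557$ ($y{\left(r \right)} = -6 + 563 = 557$)
$d{\left(t \right)} = 3 - t$
$F{\left(O \right)} = -8 + O$ ($F{\left(O \right)} = 1 O - 8 = O - 8 = -8 + O$)
$h = \frac{557}{172481} \approx 0.0032293$
$\left(F{\left(-86 \right)} + d{\left(194 \right)}\right) \left(u{\left(530 \right)} + h\right) = \left(\left(-8 - 86\right) + \left(3 - 194\right)\right) \left(530 + \frac{557}{172481}\right) = \left(-94 + \left(3 - 194\right)\right) \frac{91415487}{172481} = \left(-94 - 191\right) \frac{91415487}{172481} = \left(-285\right) \frac{91415487}{172481} = - \frac{26053413795}{172481}$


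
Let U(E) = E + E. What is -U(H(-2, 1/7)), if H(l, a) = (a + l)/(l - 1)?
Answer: -26/21 ≈ -1.2381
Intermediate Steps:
H(l, a) = (a + l)/(-1 + l)
U(E) = 2*E
-U(H(-2, 1/7)) = -2*(1/7 - 2)/(-1 - 2) = -2*(1*(⅐) - 2)/(-3) = -2*(-(⅐ - 2)/3) = -2*(-⅓*(-13/7)) = -2*13/21 = -1*26/21 = -26/21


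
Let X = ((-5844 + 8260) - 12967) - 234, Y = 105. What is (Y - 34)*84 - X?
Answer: 16749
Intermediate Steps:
X = -10785 (X = (2416 - 12967) - 234 = -10551 - 234 = -10785)
(Y - 34)*84 - X = (105 - 34)*84 - 1*(-10785) = 71*84 + 10785 = 5964 + 10785 = 16749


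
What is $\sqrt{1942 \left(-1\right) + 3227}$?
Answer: $\sqrt{1285} \approx 35.847$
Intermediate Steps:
$\sqrt{1942 \left(-1\right) + 3227} = \sqrt{-1942 + 3227} = \sqrt{1285}$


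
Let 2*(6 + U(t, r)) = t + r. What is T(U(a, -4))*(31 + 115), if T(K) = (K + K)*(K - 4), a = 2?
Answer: 22484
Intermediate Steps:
U(t, r) = -6 + r/2 + t/2 (U(t, r) = -6 + (t + r)/2 = -6 + (r + t)/2 = -6 + (r/2 + t/2) = -6 + r/2 + t/2)
T(K) = 2*K*(-4 + K) (T(K) = (2*K)*(-4 + K) = 2*K*(-4 + K))
T(U(a, -4))*(31 + 115) = (2*(-6 + (1/2)*(-4) + (1/2)*2)*(-4 + (-6 + (1/2)*(-4) + (1/2)*2)))*(31 + 115) = (2*(-6 - 2 + 1)*(-4 + (-6 - 2 + 1)))*146 = (2*(-7)*(-4 - 7))*146 = (2*(-7)*(-11))*146 = 154*146 = 22484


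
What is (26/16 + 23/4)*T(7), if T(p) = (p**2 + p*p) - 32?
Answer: 1947/4 ≈ 486.75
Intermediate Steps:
T(p) = -32 + 2*p**2 (T(p) = (p**2 + p**2) - 32 = 2*p**2 - 32 = -32 + 2*p**2)
(26/16 + 23/4)*T(7) = (26/16 + 23/4)*(-32 + 2*7**2) = (26*(1/16) + 23*(1/4))*(-32 + 2*49) = (13/8 + 23/4)*(-32 + 98) = (59/8)*66 = 1947/4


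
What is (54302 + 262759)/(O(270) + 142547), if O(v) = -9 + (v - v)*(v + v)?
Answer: 317061/142538 ≈ 2.2244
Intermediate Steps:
O(v) = -9 (O(v) = -9 + 0*(2*v) = -9 + 0 = -9)
(54302 + 262759)/(O(270) + 142547) = (54302 + 262759)/(-9 + 142547) = 317061/142538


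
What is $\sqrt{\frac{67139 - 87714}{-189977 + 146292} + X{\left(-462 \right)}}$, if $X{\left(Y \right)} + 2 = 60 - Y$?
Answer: $\frac{\sqrt{39730240635}}{8737} \approx 22.814$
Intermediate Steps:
$X{\left(Y \right)} = 58 - Y$ ($X{\left(Y \right)} = -2 - \left(-60 + Y\right) = 58 - Y$)
$\sqrt{\frac{67139 - 87714}{-189977 + 146292} + X{\left(-462 \right)}} = \sqrt{\frac{67139 - 87714}{-189977 + 146292} + \left(58 - -462\right)} = \sqrt{- \frac{20575}{-43685} + \left(58 + 462\right)} = \sqrt{\left(-20575\right) \left(- \frac{1}{43685}\right) + 520} = \sqrt{\frac{4115}{8737} + 520} = \sqrt{\frac{4547355}{8737}} = \frac{\sqrt{39730240635}}{8737}$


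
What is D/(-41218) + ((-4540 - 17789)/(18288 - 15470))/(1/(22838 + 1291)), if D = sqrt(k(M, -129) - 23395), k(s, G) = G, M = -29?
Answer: -538776441/2818 - I*sqrt(5881)/20609 ≈ -1.9119e+5 - 0.0037211*I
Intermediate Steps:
D = 2*I*sqrt(5881) (D = sqrt(-129 - 23395) = sqrt(-23524) = 2*I*sqrt(5881) ≈ 153.38*I)
D/(-41218) + ((-4540 - 17789)/(18288 - 15470))/(1/(22838 + 1291)) = (2*I*sqrt(5881))/(-41218) + ((-4540 - 17789)/(18288 - 15470))/(1/(22838 + 1291)) = (2*I*sqrt(5881))*(-1/41218) + (-22329/2818)/(1/24129) = -I*sqrt(5881)/20609 + (-22329*1/2818)/(1/24129) = -I*sqrt(5881)/20609 - 22329/2818*24129 = -I*sqrt(5881)/20609 - 538776441/2818 = -538776441/2818 - I*sqrt(5881)/20609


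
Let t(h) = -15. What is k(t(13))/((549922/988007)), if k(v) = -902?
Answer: -445591157/274961 ≈ -1620.6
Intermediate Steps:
k(t(13))/((549922/988007)) = -902/(549922/988007) = -902/(549922*(1/988007)) = -902/549922/988007 = -902*988007/549922 = -445591157/274961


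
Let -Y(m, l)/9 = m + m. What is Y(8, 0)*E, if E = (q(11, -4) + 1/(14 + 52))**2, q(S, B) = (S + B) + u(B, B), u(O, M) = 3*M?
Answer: -432964/121 ≈ -3578.2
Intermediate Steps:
Y(m, l) = -18*m (Y(m, l) = -9*(m + m) = -18*m)
q(S, B) = S + 4*B (q(S, B) = (S + B) + 3*B = (B + S) + 3*B = S + 4*B)
E = 108241/4356 (E = ((11 + 4*(-4)) + 1/(14 + 52))**2 = ((11 - 16) + 1/66)**2 = (-5 + 1/66)**2 = (-329/66)**2 = 108241/4356 ≈ 24.849)
Y(8, 0)*E = -18*8*(108241/4356) = -144*108241/4356 = -432964/121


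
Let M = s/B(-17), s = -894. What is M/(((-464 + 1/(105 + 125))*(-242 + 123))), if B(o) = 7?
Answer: -68540/29632309 ≈ -0.0023130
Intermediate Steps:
M = -894/7 ≈ -127.71
M/(((-464 + 1/(105 + 125))*(-242 + 123))) = -894*1/((-464 + 1/(105 + 125))*(-242 + 123))/7 = -894*(-1/(119*(-464 + 1/230)))/7 = -894/(7*((-106719/230*(-119)))) = -894/(7*12699561/230) = -894/7*230/12699561 = -68540/29632309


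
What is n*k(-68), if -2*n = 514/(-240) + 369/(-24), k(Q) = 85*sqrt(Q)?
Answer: 17867*I*sqrt(17)/12 ≈ 6139.0*I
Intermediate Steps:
n = 1051/120 (n = -(514/(-240) + 369/(-24))/2 = -(514*(-1/240) + 369*(-1/24))/2 = -(-257/120 - 123/8)/2 = -1/2*(-1051/60) = 1051/120 ≈ 8.7583)
n*k(-68) = 1051*(85*sqrt(-68))/120 = 1051*(85*(2*I*sqrt(17)))/120 = 1051*(170*I*sqrt(17))/120 = 17867*I*sqrt(17)/12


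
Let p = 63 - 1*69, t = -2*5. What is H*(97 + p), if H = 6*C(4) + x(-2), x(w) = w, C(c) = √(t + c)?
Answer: -182 + 546*I*√6 ≈ -182.0 + 1337.4*I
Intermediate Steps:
t = -10
C(c) = √(-10 + c)
p = -6 (p = 63 - 69 = -6)
H = -2 + 6*I*√6 (H = 6*√(-10 + 4) - 2 = 6*√(-6) - 2 = 6*(I*√6) - 2 = 6*I*√6 - 2 = -2 + 6*I*√6 ≈ -2.0 + 14.697*I)
H*(97 + p) = (-2 + 6*I*√6)*(97 - 6) = (-2 + 6*I*√6)*91 = -182 + 546*I*√6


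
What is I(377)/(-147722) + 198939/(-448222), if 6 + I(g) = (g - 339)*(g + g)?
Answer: -21113717185/33106125142 ≈ -0.63776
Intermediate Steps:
I(g) = -6 + 2*g*(-339 + g) (I(g) = -6 + (g - 339)*(g + g) = -6 + (-339 + g)*(2*g) = -6 + 2*g*(-339 + g))
I(377)/(-147722) + 198939/(-448222) = (-6 - 678*377 + 2*377²)/(-147722) + 198939/(-448222) = (-6 - 255606 + 2*142129)*(-1/147722) + 198939*(-1/448222) = (-6 - 255606 + 284258)*(-1/147722) - 198939/448222 = 28646*(-1/147722) - 198939/448222 = -14323/73861 - 198939/448222 = -21113717185/33106125142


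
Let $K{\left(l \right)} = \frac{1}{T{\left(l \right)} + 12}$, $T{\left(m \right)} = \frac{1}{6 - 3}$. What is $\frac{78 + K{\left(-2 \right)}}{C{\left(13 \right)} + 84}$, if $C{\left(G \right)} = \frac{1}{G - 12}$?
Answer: $\frac{2889}{3145} \approx 0.9186$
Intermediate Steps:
$C{\left(G \right)} = \frac{1}{-12 + G}$
$T{\left(m \right)} = \frac{1}{3}$
$K{\left(l \right)} = \frac{3}{37}$ ($K{\left(l \right)} = \frac{1}{\frac{1}{3} + 12} = \frac{1}{\frac{37}{3}} = \frac{3}{37}$)
$\frac{78 + K{\left(-2 \right)}}{C{\left(13 \right)} + 84} = \frac{78 + \frac{3}{37}}{\frac{1}{-12 + 13} + 84} = \frac{2889}{37 \left(1^{-1} + 84\right)} = \frac{2889}{37 \left(1 + 84\right)} = \frac{2889}{37 \cdot 85} = \frac{2889}{37} \cdot \frac{1}{85} = \frac{2889}{3145}$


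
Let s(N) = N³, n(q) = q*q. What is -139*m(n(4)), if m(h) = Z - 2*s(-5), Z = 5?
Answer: -35445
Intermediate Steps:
n(q) = q²
m(h) = 255 (m(h) = 5 - 2*(-5)³ = 5 - 2*(-125) = 5 + 250 = 255)
-139*m(n(4)) = -139*255 = -35445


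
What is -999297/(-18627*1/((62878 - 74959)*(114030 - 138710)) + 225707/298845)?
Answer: -15745483750197240/11899385479 ≈ -1.3232e+6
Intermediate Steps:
-999297/(-18627*1/((62878 - 74959)*(114030 - 138710)) + 225707/298845) = -999297/(-18627/((-24680*(-12081))) + 225707*(1/298845)) = -999297/(-18627/298159080 + 7783/10305) = -999297/(-18627*1/298159080 + 7783/10305) = -999297/(-6209/99386360 + 7783/10305) = -999297/154692011227/204835287960 = -999297*204835287960/154692011227 = -15745483750197240/11899385479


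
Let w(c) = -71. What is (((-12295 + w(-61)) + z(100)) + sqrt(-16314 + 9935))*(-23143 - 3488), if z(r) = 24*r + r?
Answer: 262741446 - 26631*I*sqrt(6379) ≈ 2.6274e+8 - 2.127e+6*I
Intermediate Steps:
z(r) = 25*r
(((-12295 + w(-61)) + z(100)) + sqrt(-16314 + 9935))*(-23143 - 3488) = (((-12295 - 71) + 25*100) + sqrt(-16314 + 9935))*(-23143 - 3488) = ((-12366 + 2500) + sqrt(-6379))*(-26631) = (-9866 + I*sqrt(6379))*(-26631) = 262741446 - 26631*I*sqrt(6379)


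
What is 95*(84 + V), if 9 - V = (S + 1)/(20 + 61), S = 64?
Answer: 709460/81 ≈ 8758.8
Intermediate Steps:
V = 664/81 (V = 9 - (64 + 1)/(20 + 61) = 9 - 65/81 = 664/81 ≈ 8.1975)
95*(84 + V) = 95*(84 + 664/81) = 95*(7468/81) = 709460/81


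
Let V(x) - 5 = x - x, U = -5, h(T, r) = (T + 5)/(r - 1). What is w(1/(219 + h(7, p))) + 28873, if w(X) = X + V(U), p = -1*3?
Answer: 6237649/216 ≈ 28878.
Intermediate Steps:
p = -3
h(T, r) = (5 + T)/(-1 + r)
V(x) = 5 (V(x) = 5 + (x - x) = 5 + 0 = 5)
w(X) = 5 + X (w(X) = X + 5 = 5 + X)
w(1/(219 + h(7, p))) + 28873 = (5 + 1/(219 + (5 + 7)/(-1 - 3))) + 28873 = (5 + 1/(219 + 12/(-4))) + 28873 = (5 + 1/(219 - 1/4*12)) + 28873 = (5 + 1/(219 - 3)) + 28873 = (5 + 1/216) + 28873 = 1081/216 + 28873 = 6237649/216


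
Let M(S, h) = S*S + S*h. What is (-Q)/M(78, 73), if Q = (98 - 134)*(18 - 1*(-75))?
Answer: 558/1963 ≈ 0.28426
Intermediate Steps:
M(S, h) = S² + S*h
Q = -3348 (Q = -36*(18 + 75) = -36*93 = -3348)
(-Q)/M(78, 73) = (-1*(-3348))/((78*(78 + 73))) = 3348/((78*151)) = 3348/11778 = 3348*(1/11778) = 558/1963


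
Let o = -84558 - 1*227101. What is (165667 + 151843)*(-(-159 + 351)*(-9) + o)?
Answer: -98406191810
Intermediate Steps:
o = -311659 (o = -84558 - 227101 = -311659)
(165667 + 151843)*(-(-159 + 351)*(-9) + o) = (165667 + 151843)*(-(-159 + 351)*(-9) - 311659) = 317510*(-192*(-9) - 311659) = 317510*(-1*(-1728) - 311659) = 317510*(1728 - 311659) = 317510*(-309931) = -98406191810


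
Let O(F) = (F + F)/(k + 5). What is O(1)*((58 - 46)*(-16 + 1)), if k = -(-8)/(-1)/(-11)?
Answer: -440/7 ≈ -62.857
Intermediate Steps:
k = 8/11 (k = -(-8)*(-1)*(-1/11) = -1*8*(-1/11) = -8*(-1/11) = 8/11 ≈ 0.72727)
O(F) = 22*F/63 (O(F) = (F + F)/(8/11 + 5) = (2*F)/(63/11) = (2*F)*(11/63) = 22*F/63)
O(1)*((58 - 46)*(-16 + 1)) = ((22/63)*1)*((58 - 46)*(-16 + 1)) = 22*(12*(-15))/63 = (22/63)*(-180) = -440/7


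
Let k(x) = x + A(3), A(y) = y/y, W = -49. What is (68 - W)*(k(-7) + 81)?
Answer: 8775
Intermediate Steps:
A(y) = 1
k(x) = 1 + x (k(x) = x + 1 = 1 + x)
(68 - W)*(k(-7) + 81) = (68 - 1*(-49))*((1 - 7) + 81) = (68 + 49)*(-6 + 81) = 117*75 = 8775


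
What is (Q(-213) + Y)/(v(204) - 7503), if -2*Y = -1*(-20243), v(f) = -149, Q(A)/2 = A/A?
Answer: 20239/15304 ≈ 1.3225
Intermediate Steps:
Q(A) = 2 (Q(A) = 2*(A/A) = 2*1 = 2)
Y = -20243/2 (Y = -(-1)*(-20243)/2 = -1/2*20243 = -20243/2 ≈ -10122.)
(Q(-213) + Y)/(v(204) - 7503) = (2 - 20243/2)/(-149 - 7503) = -20239/2/(-7652) = -20239/2*(-1/7652) = 20239/15304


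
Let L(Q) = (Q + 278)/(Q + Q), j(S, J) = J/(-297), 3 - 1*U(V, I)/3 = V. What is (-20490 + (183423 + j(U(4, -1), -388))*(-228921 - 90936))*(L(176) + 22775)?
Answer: -2587028595974455213/1936 ≈ -1.3363e+15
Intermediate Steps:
U(V, I) = 9 - 3*V
j(S, J) = -J/297 (j(S, J) = J*(-1/297) = -J/297)
L(Q) = (278 + Q)/(2*Q) (L(Q) = (278 + Q)/((2*Q)) = (278 + Q)*(1/(2*Q)) = (278 + Q)/(2*Q))
(-20490 + (183423 + j(U(4, -1), -388))*(-228921 - 90936))*(L(176) + 22775) = (-20490 + (183423 - 1/297*(-388))*(-228921 - 90936))*((½)*(278 + 176)/176 + 22775) = (-20490 + (183423 + 388/297)*(-319857))*((½)*(1/176)*454 + 22775) = (-20490 + (54477019/297)*(-319857))*(227/176 + 22775) = (-20490 - 5808285288761/99)*(4008627/176) = -5808287317271/99*4008627/176 = -2587028595974455213/1936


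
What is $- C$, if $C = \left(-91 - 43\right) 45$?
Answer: $6030$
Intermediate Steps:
$C = -6030$ ($C = \left(-134\right) 45 = -6030$)
$- C = \left(-1\right) \left(-6030\right) = 6030$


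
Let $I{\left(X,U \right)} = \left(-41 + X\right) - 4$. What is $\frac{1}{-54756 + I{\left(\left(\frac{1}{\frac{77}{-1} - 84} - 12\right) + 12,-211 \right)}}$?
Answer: $- \frac{161}{8822962} \approx -1.8248 \cdot 10^{-5}$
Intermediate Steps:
$I{\left(X,U \right)} = -45 + X$
$\frac{1}{-54756 + I{\left(\left(\frac{1}{\frac{77}{-1} - 84} - 12\right) + 12,-211 \right)}} = \frac{1}{-54756 - \left(45 - \frac{1}{\frac{77}{-1} - 84}\right)} = \frac{1}{-54756 - \left(45 - \frac{1}{77 \left(-1\right) - 84}\right)} = \frac{1}{-54756 - \left(45 - \frac{1}{-77 - 84}\right)} = \frac{1}{-54756 + \left(-45 + \left(\left(\frac{1}{-161} - 12\right) + 12\right)\right)} = \frac{1}{-54756 + \left(-45 + \left(\left(- \frac{1}{161} - 12\right) + 12\right)\right)} = \frac{1}{-54756 + \left(-45 + \left(- \frac{1933}{161} + 12\right)\right)} = \frac{1}{-54756 - \frac{7246}{161}} = \frac{1}{- \frac{8822962}{161}} = - \frac{161}{8822962}$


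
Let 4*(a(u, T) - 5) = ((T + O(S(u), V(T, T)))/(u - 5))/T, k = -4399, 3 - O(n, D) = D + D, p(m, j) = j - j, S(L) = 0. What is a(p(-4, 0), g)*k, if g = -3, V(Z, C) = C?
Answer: -224349/10 ≈ -22435.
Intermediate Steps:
p(m, j) = 0
O(n, D) = 3 - 2*D (O(n, D) = 3 - (D + D) = 3 - 2*D)
a(u, T) = 5 + (3 - T)/(4*T*(-5 + u)) (a(u, T) = 5 + (((T + (3 - 2*T))/(u - 5))/T)/4 = 5 + (((3 - T)/(-5 + u))/T)/4 = 5 + ((3 - T)/(T*(-5 + u)))/4 = 5 + (3 - T)/(4*T*(-5 + u)))
a(p(-4, 0), g)*k = ((¼)*(3 - 101*(-3) + 20*(-3)*0)/(-3*(-5 + 0)))*(-4399) = ((¼)*(-⅓)*(3 + 303 + 0)/(-5))*(-4399) = ((¼)*(-⅓)*(-⅕)*306)*(-4399) = (51/10)*(-4399) = -224349/10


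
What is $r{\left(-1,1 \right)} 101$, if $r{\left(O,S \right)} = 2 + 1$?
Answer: $303$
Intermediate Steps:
$r{\left(O,S \right)} = 3$
$r{\left(-1,1 \right)} 101 = 3 \cdot 101 = 303$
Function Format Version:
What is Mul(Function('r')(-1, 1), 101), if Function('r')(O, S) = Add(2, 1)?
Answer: 303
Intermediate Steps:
Function('r')(O, S) = 3
Mul(Function('r')(-1, 1), 101) = Mul(3, 101) = 303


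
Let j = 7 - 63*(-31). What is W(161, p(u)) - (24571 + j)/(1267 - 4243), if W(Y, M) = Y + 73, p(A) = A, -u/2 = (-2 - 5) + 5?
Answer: 722915/2976 ≈ 242.92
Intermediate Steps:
u = 4 (u = -2*((-2 - 5) + 5) = -2*(-7 + 5) = -2*(-2) = 4)
j = 1960 (j = 7 + 1953 = 1960)
W(Y, M) = 73 + Y
W(161, p(u)) - (24571 + j)/(1267 - 4243) = (73 + 161) - (24571 + 1960)/(1267 - 4243) = 234 - 26531/(-2976) = 234 - 26531*(-1)/2976 = 234 - 1*(-26531/2976) = 234 + 26531/2976 = 722915/2976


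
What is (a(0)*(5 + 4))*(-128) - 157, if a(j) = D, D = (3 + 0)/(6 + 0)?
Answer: -733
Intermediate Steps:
D = ½ (D = 3/6 = 3*(⅙) = ½ ≈ 0.50000)
a(j) = ½
(a(0)*(5 + 4))*(-128) - 157 = ((5 + 4)/2)*(-128) - 157 = ((½)*9)*(-128) - 157 = (9/2)*(-128) - 157 = -576 - 157 = -733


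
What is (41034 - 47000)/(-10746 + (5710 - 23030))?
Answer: 2983/14033 ≈ 0.21257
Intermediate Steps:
(41034 - 47000)/(-10746 + (5710 - 23030)) = -5966/(-10746 - 17320) = -5966/(-28066) = -5966*(-1/28066) = 2983/14033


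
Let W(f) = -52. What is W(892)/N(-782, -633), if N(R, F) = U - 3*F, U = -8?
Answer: -52/1891 ≈ -0.027499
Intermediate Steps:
N(R, F) = -8 - 3*F
W(892)/N(-782, -633) = -52/(-8 - 3*(-633)) = -52/(-8 + 1899) = -52/1891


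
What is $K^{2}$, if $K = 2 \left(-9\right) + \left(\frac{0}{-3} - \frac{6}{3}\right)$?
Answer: $400$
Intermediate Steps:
$K = -20$ ($K = -18 + \left(0 \left(- \frac{1}{3}\right) - 2\right) = -18 + \left(0 - 2\right) = -18 - 2 = -20$)
$K^{2} = \left(-20\right)^{2} = 400$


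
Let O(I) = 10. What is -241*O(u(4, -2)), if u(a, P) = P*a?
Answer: -2410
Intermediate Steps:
-241*O(u(4, -2)) = -241*10 = -2410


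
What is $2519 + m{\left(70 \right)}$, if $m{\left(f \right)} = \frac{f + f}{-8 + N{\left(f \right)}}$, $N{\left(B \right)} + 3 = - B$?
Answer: $\frac{203899}{81} \approx 2517.3$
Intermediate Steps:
$N{\left(B \right)} = -3 - B$
$m{\left(f \right)} = \frac{2 f}{-11 - f}$ ($m{\left(f \right)} = \frac{f + f}{-8 - \left(3 + f\right)} = \frac{2 f}{-11 - f}$)
$2519 + m{\left(70 \right)} = 2519 - \frac{140}{11 + 70} = 2519 - \frac{140}{81} = \frac{203899}{81}$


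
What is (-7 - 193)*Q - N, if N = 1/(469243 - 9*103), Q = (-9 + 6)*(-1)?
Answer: -280989601/468316 ≈ -600.00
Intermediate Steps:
Q = 3 (Q = -3*(-1) = 3)
N = 1/468316 (N = 1/(469243 - 927) = 1/468316 ≈ 2.1353e-6)
(-7 - 193)*Q - N = (-7 - 193)*3 - 1*1/468316 = -200*3 - 1/468316 = -600 - 1/468316 = -280989601/468316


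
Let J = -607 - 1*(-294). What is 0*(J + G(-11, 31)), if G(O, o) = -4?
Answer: 0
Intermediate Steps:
J = -313 (J = -607 + 294 = -313)
0*(J + G(-11, 31)) = 0*(-313 - 4) = 0*(-317) = 0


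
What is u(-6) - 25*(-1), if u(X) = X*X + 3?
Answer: 64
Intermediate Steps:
u(X) = 3 + X**2 (u(X) = X**2 + 3 = 3 + X**2)
u(-6) - 25*(-1) = (3 + (-6)**2) - 25*(-1) = (3 + 36) + 25 = 39 + 25 = 64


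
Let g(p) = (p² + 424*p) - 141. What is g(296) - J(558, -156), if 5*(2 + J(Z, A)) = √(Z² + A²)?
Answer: 212981 - 6*√373 ≈ 2.1287e+5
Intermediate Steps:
g(p) = -141 + p² + 424*p
J(Z, A) = -2 + √(A² + Z²)/5 (J(Z, A) = -2 + √(Z² + A²)/5 = -2 + √(A² + Z²)/5)
g(296) - J(558, -156) = (-141 + 296² + 424*296) - (-2 + √((-156)² + 558²)/5) = (-141 + 87616 + 125504) - (-2 + √(24336 + 311364)/5) = 212979 - (-2 + √335700/5) = 212979 - (-2 + (30*√373)/5) = 212979 - (-2 + 6*√373) = 212979 + (2 - 6*√373) = 212981 - 6*√373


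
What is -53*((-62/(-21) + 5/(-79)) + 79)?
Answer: -7200262/1659 ≈ -4340.1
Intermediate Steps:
-53*((-62/(-21) + 5/(-79)) + 79) = -53*((-62*(-1/21) + 5*(-1/79)) + 79) = -53*((62/21 - 5/79) + 79) = -53*(4793/1659 + 79) = -53*135854/1659 = -7200262/1659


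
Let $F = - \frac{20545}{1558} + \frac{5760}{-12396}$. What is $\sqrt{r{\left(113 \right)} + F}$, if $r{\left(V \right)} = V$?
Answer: $\frac{\sqrt{257333963497198}}{1609414} \approx 9.9674$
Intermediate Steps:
$F = - \frac{21970825}{1609414}$ ($F = \left(-20545\right) \frac{1}{1558} + 5760 \left(- \frac{1}{12396}\right) = - \frac{20545}{1558} - \frac{480}{1033} = - \frac{21970825}{1609414} \approx -13.651$)
$\sqrt{r{\left(113 \right)} + F} = \sqrt{113 - \frac{21970825}{1609414}} = \sqrt{\frac{159892957}{1609414}} = \frac{\sqrt{257333963497198}}{1609414}$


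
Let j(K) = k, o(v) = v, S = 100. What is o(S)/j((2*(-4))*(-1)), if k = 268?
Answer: 25/67 ≈ 0.37313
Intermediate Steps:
j(K) = 268
o(S)/j((2*(-4))*(-1)) = 100/268 = 100*(1/268) = 25/67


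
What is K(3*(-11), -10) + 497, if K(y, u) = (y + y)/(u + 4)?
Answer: 508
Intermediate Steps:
K(y, u) = 2*y/(4 + u) (K(y, u) = (2*y)/(4 + u) = 2*y/(4 + u))
K(3*(-11), -10) + 497 = 2*(3*(-11))/(4 - 10) + 497 = 2*(-33)/(-6) + 497 = 2*(-33)*(-⅙) + 497 = 11 + 497 = 508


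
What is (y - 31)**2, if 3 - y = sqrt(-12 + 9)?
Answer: (28 + I*sqrt(3))**2 ≈ 781.0 + 96.995*I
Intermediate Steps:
y = 3 - I*sqrt(3) (y = 3 - sqrt(-12 + 9) = 3 - sqrt(-3) = 3 - I*sqrt(3) ≈ 3.0 - 1.732*I)
(y - 31)**2 = ((3 - I*sqrt(3)) - 31)**2 = (-28 - I*sqrt(3))**2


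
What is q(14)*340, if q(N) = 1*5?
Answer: 1700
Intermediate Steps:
q(N) = 5
q(14)*340 = 5*340 = 1700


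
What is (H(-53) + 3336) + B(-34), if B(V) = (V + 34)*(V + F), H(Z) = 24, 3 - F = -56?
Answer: 3360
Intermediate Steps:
F = 59 (F = 3 - 1*(-56) = 3 + 56 = 59)
B(V) = (34 + V)*(59 + V) (B(V) = (V + 34)*(V + 59) = (34 + V)*(59 + V))
(H(-53) + 3336) + B(-34) = (24 + 3336) + (2006 + (-34)² + 93*(-34)) = 3360 + (2006 + 1156 - 3162) = 3360 + 0 = 3360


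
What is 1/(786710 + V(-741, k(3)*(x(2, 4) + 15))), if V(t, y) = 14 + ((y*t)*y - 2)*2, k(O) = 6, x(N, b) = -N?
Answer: -1/8229768 ≈ -1.2151e-7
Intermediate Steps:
V(t, y) = 10 + 2*t*y² (V(t, y) = 14 + ((t*y)*y - 2)*2 = 14 + (t*y² - 2)*2 = 14 + (-2 + t*y²)*2 = 14 + (-4 + 2*t*y²) = 10 + 2*t*y²)
1/(786710 + V(-741, k(3)*(x(2, 4) + 15))) = 1/(786710 + (10 + 2*(-741)*(6*(-1*2 + 15))²)) = 1/(786710 + (10 + 2*(-741)*(6*(-2 + 15))²)) = 1/(786710 + (10 + 2*(-741)*(6*13)²)) = 1/(786710 + (10 + 2*(-741)*78²)) = 1/(786710 + (10 + 2*(-741)*6084)) = 1/(786710 + (10 - 9016488)) = 1/(786710 - 9016478) = 1/(-8229768) = -1/8229768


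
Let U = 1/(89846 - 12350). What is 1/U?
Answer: 77496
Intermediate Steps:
U = 1/77496 ≈ 1.2904e-5
1/U = 1/(1/77496) = 77496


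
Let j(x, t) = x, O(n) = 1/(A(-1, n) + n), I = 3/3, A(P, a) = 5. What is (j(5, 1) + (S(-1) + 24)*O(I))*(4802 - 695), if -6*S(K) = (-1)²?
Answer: 442187/12 ≈ 36849.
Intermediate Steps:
S(K) = -⅙ (S(K) = -⅙*(-1)² = -⅙*1 = -⅙)
I = 1 (I = 3*(⅓) = 1)
O(n) = 1/(5 + n)
(j(5, 1) + (S(-1) + 24)*O(I))*(4802 - 695) = (5 + (-⅙ + 24)/(5 + 1))*(4802 - 695) = (5 + (143/6)/6)*4107 = (5 + (143/6)*(⅙))*4107 = (5 + 143/36)*4107 = (323/36)*4107 = 442187/12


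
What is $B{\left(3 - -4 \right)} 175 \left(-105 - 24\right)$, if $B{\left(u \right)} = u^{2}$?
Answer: $-1106175$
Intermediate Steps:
$B{\left(3 - -4 \right)} 175 \left(-105 - 24\right) = \left(3 - -4\right)^{2} \cdot 175 \left(-105 - 24\right) = \left(3 + 4\right)^{2} \cdot 175 \left(-129\right) = 7^{2} \cdot 175 \left(-129\right) = 49 \cdot 175 \left(-129\right) = 8575 \left(-129\right) = -1106175$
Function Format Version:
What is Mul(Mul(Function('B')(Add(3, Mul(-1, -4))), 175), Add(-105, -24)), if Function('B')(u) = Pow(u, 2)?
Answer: -1106175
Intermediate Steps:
Mul(Mul(Function('B')(Add(3, Mul(-1, -4))), 175), Add(-105, -24)) = Mul(Mul(Pow(Add(3, Mul(-1, -4)), 2), 175), Add(-105, -24)) = Mul(Mul(Pow(Add(3, 4), 2), 175), -129) = Mul(Mul(Pow(7, 2), 175), -129) = Mul(Mul(49, 175), -129) = Mul(8575, -129) = -1106175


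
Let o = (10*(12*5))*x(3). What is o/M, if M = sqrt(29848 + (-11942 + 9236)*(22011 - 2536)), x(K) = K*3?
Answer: -2700*I*sqrt(52669502)/26334751 ≈ -0.74407*I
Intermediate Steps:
x(K) = 3*K
M = I*sqrt(52669502) (M = sqrt(29848 - 2706*19475) = sqrt(29848 - 52699350) = sqrt(-52669502) = I*sqrt(52669502) ≈ 7257.4*I)
o = 5400 (o = (10*(12*5))*(3*3) = (10*60)*9 = 600*9 = 5400)
o/M = 5400/((I*sqrt(52669502))) = 5400*(-I*sqrt(52669502)/52669502) = -2700*I*sqrt(52669502)/26334751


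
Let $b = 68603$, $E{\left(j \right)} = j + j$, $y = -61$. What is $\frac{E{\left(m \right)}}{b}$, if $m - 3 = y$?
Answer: $- \frac{116}{68603} \approx -0.0016909$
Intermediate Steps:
$m = -58$ ($m = 3 - 61 = -58$)
$E{\left(j \right)} = 2 j$
$\frac{E{\left(m \right)}}{b} = \frac{2 \left(-58\right)}{68603} = \left(-116\right) \frac{1}{68603} = - \frac{116}{68603}$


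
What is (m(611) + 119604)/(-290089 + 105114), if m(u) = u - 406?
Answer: -119809/184975 ≈ -0.64770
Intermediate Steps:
m(u) = -406 + u
(m(611) + 119604)/(-290089 + 105114) = ((-406 + 611) + 119604)/(-290089 + 105114) = (205 + 119604)/(-184975) = 119809*(-1/184975) = -119809/184975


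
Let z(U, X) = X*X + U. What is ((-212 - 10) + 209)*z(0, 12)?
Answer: -1872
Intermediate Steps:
z(U, X) = U + X**2 (z(U, X) = X**2 + U = U + X**2)
((-212 - 10) + 209)*z(0, 12) = ((-212 - 10) + 209)*(0 + 12**2) = (-222 + 209)*(0 + 144) = -13*144 = -1872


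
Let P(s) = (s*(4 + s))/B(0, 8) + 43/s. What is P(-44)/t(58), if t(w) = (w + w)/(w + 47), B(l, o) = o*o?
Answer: 122535/5104 ≈ 24.008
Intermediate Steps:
B(l, o) = o**2
t(w) = 2*w/(47 + w) (t(w) = (2*w)/(47 + w) = 2*w/(47 + w))
P(s) = 43/s + s*(4 + s)/64 (P(s) = (s*(4 + s))/(8**2) + 43/s = (s*(4 + s))/64 + 43/s = (s*(4 + s))*(1/64) + 43/s = s*(4 + s)/64 + 43/s = 43/s + s*(4 + s)/64)
P(-44)/t(58) = ((1/64)*(2752 + (-44)**2*(4 - 44))/(-44))/((2*58/(47 + 58))) = ((1/64)*(-1/44)*(2752 + 1936*(-40)))/((2*58/105)) = ((1/64)*(-1/44)*(2752 - 77440))/((2*58*(1/105))) = ((1/64)*(-1/44)*(-74688))/(116/105) = (1167/44)*(105/116) = 122535/5104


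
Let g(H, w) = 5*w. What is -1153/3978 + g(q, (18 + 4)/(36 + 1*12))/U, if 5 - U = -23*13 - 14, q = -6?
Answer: -476717/1686672 ≈ -0.28264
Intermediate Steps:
U = 318 (U = 5 - (-23*13 - 14) = 5 - (-299 - 14) = 5 - 1*(-313) = 5 + 313 = 318)
-1153/3978 + g(q, (18 + 4)/(36 + 1*12))/U = -1153/3978 + (5*((18 + 4)/(36 + 1*12)))/318 = -1153*1/3978 + (5*(22/(36 + 12)))*(1/318) = -1153/3978 + (5*(22/48))*(1/318) = -1153/3978 + (5*(22*(1/48)))*(1/318) = -1153/3978 + (5*(11/24))*(1/318) = -1153/3978 + (55/24)*(1/318) = -1153/3978 + 55/7632 = -476717/1686672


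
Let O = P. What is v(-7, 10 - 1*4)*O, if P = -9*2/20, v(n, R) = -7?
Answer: 63/10 ≈ 6.3000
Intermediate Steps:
P = -9/10 (P = -18*1/20 = -9/10 ≈ -0.90000)
O = -9/10 ≈ -0.90000
v(-7, 10 - 1*4)*O = -7*(-9/10) = 63/10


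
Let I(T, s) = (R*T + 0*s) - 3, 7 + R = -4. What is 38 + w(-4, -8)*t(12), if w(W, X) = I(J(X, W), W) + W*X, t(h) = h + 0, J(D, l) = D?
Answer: 1442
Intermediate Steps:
R = -11 (R = -7 - 4 = -11)
I(T, s) = -3 - 11*T (I(T, s) = (-11*T + 0*s) - 3 = (-11*T + 0) - 3 = -11*T - 3 = -3 - 11*T)
t(h) = h
w(W, X) = -3 - 11*X + W*X (w(W, X) = (-3 - 11*X) + W*X = -3 - 11*X + W*X)
38 + w(-4, -8)*t(12) = 38 + (-3 - 11*(-8) - 4*(-8))*12 = 38 + (-3 + 88 + 32)*12 = 38 + 117*12 = 38 + 1404 = 1442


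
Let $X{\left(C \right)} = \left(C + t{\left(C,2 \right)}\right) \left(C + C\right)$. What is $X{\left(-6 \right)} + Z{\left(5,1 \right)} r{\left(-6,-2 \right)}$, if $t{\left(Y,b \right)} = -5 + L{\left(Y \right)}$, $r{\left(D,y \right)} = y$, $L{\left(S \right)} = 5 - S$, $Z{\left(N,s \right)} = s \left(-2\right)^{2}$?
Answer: $-8$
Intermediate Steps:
$Z{\left(N,s \right)} = 4 s$ ($Z{\left(N,s \right)} = s 4 = 4 s$)
$t{\left(Y,b \right)} = - Y$ ($t{\left(Y,b \right)} = -5 - \left(-5 + Y\right) = - Y$)
$X{\left(C \right)} = 0$ ($X{\left(C \right)} = \left(C - C\right) \left(C + C\right) = 0 \cdot 2 C = 0$)
$X{\left(-6 \right)} + Z{\left(5,1 \right)} r{\left(-6,-2 \right)} = 0 + 4 \cdot 1 \left(-2\right) = 0 + 4 \left(-2\right) = 0 - 8 = -8$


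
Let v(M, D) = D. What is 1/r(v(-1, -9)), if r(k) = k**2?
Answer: 1/81 ≈ 0.012346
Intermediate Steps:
1/r(v(-1, -9)) = 1/((-9)**2) = 1/81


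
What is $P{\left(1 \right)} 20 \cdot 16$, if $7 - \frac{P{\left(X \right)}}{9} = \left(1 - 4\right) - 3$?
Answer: $37440$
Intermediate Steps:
$P{\left(X \right)} = 117$ ($P{\left(X \right)} = 63 - 9 \left(\left(1 - 4\right) - 3\right) = 63 - 9 \left(-3 - 3\right) = 63 - -54 = 63 + 54 = 117$)
$P{\left(1 \right)} 20 \cdot 16 = 117 \cdot 20 \cdot 16 = 2340 \cdot 16 = 37440$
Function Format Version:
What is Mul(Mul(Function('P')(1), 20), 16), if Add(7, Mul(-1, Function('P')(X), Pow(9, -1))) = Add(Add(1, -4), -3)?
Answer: 37440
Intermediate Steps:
Function('P')(X) = 117 (Function('P')(X) = Add(63, Mul(-9, Add(Add(1, -4), -3))) = Add(63, Mul(-9, Add(-3, -3))) = Add(63, Mul(-9, -6)) = Add(63, 54) = 117)
Mul(Mul(Function('P')(1), 20), 16) = Mul(Mul(117, 20), 16) = Mul(2340, 16) = 37440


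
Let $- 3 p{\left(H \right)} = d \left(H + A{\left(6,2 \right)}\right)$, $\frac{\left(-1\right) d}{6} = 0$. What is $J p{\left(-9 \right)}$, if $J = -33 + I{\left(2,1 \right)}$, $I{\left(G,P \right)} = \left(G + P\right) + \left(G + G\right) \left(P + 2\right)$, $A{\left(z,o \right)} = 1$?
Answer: $0$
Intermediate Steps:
$d = 0$ ($d = \left(-6\right) 0 = 0$)
$I{\left(G,P \right)} = G + P + 2 G \left(2 + P\right)$ ($I{\left(G,P \right)} = \left(G + P\right) + 2 G \left(2 + P\right) = G + P + 2 G \left(2 + P\right)$)
$p{\left(H \right)} = 0$ ($p{\left(H \right)} = - \frac{0 \left(H + 1\right)}{3} = - \frac{0 \left(1 + H\right)}{3} = \left(- \frac{1}{3}\right) 0 = 0$)
$J = -18$ ($J = -33 + \left(1 + 5 \cdot 2 + 2 \cdot 2 \cdot 1\right) = -33 + \left(1 + 10 + 4\right) = -33 + 15 = -18$)
$J p{\left(-9 \right)} = \left(-18\right) 0 = 0$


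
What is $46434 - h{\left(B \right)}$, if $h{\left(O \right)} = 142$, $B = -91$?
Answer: $46292$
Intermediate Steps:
$46434 - h{\left(B \right)} = 46434 - 142 = 46292$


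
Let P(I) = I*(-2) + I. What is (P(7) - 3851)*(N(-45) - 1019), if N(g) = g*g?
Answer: -3881148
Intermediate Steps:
N(g) = g²
P(I) = -I (P(I) = -2*I + I = -I)
(P(7) - 3851)*(N(-45) - 1019) = (-1*7 - 3851)*((-45)² - 1019) = (-7 - 3851)*(2025 - 1019) = -3858*1006 = -3881148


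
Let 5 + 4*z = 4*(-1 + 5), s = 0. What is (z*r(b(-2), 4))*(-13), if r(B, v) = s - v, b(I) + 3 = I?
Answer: 143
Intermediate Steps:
b(I) = -3 + I
r(B, v) = -v (r(B, v) = 0 - v = -v)
z = 11/4 (z = -5/4 + (4*(-1 + 5))/4 = -5/4 + (4*4)/4 = -5/4 + (¼)*16 = -5/4 + 4 = 11/4 ≈ 2.7500)
(z*r(b(-2), 4))*(-13) = (11*(-1*4)/4)*(-13) = ((11/4)*(-4))*(-13) = -11*(-13) = 143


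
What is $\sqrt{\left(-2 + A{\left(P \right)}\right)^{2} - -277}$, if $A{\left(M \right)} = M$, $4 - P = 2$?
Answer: $\sqrt{277} \approx 16.643$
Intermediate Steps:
$P = 2$ ($P = 4 - 2 = 2$)
$\sqrt{\left(-2 + A{\left(P \right)}\right)^{2} - -277} = \sqrt{\left(-2 + 2\right)^{2} - -277} = \sqrt{0^{2} + 277} = \sqrt{0 + 277} = \sqrt{277}$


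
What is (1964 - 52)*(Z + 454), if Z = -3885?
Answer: -6560072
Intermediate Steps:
(1964 - 52)*(Z + 454) = (1964 - 52)*(-3885 + 454) = 1912*(-3431) = -6560072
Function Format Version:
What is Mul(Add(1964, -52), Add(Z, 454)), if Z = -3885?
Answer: -6560072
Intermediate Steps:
Mul(Add(1964, -52), Add(Z, 454)) = Mul(Add(1964, -52), Add(-3885, 454)) = Mul(1912, -3431) = -6560072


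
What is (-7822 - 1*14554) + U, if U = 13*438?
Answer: -16682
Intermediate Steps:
U = 5694
(-7822 - 1*14554) + U = (-7822 - 1*14554) + 5694 = (-7822 - 14554) + 5694 = -22376 + 5694 = -16682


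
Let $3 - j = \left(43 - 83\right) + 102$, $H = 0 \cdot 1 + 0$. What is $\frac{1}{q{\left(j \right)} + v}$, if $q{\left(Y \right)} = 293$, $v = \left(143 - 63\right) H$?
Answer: $\frac{1}{293} \approx 0.003413$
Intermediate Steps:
$H = 0$ ($H = 0 + 0 = 0$)
$j = -59$ ($j = 3 - \left(\left(43 - 83\right) + 102\right) = 3 - \left(-40 + 102\right) = 3 - 62 = -59$)
$v = 0$ ($v = \left(143 - 63\right) 0 = 80 \cdot 0 = 0$)
$\frac{1}{q{\left(j \right)} + v} = \frac{1}{293 + 0} = \frac{1}{293}$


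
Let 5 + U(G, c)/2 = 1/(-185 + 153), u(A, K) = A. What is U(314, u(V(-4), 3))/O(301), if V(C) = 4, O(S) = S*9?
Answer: -23/6192 ≈ -0.0037145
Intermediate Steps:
O(S) = 9*S
U(G, c) = -161/16 (U(G, c) = -10 + 2/(-185 + 153) = -10 + 2/(-32) = -10 + 2*(-1/32) = -10 - 1/16 = -161/16)
U(314, u(V(-4), 3))/O(301) = -161/(16*(9*301)) = -161/16/2709 = -161/16*1/2709 = -23/6192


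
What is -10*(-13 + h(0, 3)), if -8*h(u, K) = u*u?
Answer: 130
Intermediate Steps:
h(u, K) = -u²/8 (h(u, K) = -u*u/8 = -u²/8)
-10*(-13 + h(0, 3)) = -10*(-13 - ⅛*0²) = -10*(-13 - ⅛*0) = -10*(-13 + 0) = -10*(-13) = 130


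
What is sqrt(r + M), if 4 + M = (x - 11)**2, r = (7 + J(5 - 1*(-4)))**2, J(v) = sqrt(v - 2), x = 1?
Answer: sqrt(152 + 14*sqrt(7)) ≈ 13.749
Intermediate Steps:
J(v) = sqrt(-2 + v)
r = (7 + sqrt(7))**2 (r = (7 + sqrt(-2 + (5 - 1*(-4))))**2 = (7 + sqrt(-2 + (5 + 4)))**2 = (7 + sqrt(-2 + 9))**2 = (7 + sqrt(7))**2 ≈ 93.041)
M = 96 (M = -4 + (1 - 11)**2 = -4 + (-10)**2 = -4 + 100 = 96)
sqrt(r + M) = sqrt((7 + sqrt(7))**2 + 96) = sqrt(96 + (7 + sqrt(7))**2)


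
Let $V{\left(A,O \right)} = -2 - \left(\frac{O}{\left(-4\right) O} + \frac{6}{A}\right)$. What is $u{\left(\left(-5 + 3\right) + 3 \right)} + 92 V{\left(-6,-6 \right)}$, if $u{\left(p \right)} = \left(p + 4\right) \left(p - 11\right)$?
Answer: $-119$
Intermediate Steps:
$V{\left(A,O \right)} = - \frac{7}{4} - \frac{6}{A}$ ($V{\left(A,O \right)} = -2 - \left(O \left(- \frac{1}{4 O}\right) + \frac{6}{A}\right) = -2 - \left(- \frac{1}{4} + \frac{6}{A}\right) = -2 + \left(\frac{1}{4} - \frac{6}{A}\right) = - \frac{7}{4} - \frac{6}{A}$)
$u{\left(p \right)} = \left(-11 + p\right) \left(4 + p\right)$ ($u{\left(p \right)} = \left(4 + p\right) \left(-11 + p\right) = \left(-11 + p\right) \left(4 + p\right)$)
$u{\left(\left(-5 + 3\right) + 3 \right)} + 92 V{\left(-6,-6 \right)} = \left(-44 + \left(\left(-5 + 3\right) + 3\right)^{2} - 7 \left(\left(-5 + 3\right) + 3\right)\right) + 92 \left(- \frac{7}{4} - \frac{6}{-6}\right) = \left(-44 + \left(-2 + 3\right)^{2} - 7 \left(-2 + 3\right)\right) + 92 \left(- \frac{7}{4} - -1\right) = \left(-44 + 1^{2} - 7\right) + 92 \left(- \frac{7}{4} + 1\right) = \left(-44 + 1 - 7\right) + 92 \left(- \frac{3}{4}\right) = -50 - 69 = -119$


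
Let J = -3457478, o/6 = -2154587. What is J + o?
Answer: -16385000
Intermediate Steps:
o = -12927522 (o = 6*(-2154587) = -12927522)
J + o = -3457478 - 12927522 = -16385000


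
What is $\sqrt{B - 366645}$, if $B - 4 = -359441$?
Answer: $7 i \sqrt{14818} \approx 852.1 i$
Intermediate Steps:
$B = -359437$ ($B = 4 - 359441 = -359437$)
$\sqrt{B - 366645} = \sqrt{-359437 - 366645} = \sqrt{-726082} = 7 i \sqrt{14818}$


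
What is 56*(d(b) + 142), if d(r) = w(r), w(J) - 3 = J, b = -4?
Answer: 7896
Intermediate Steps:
w(J) = 3 + J
d(r) = 3 + r
56*(d(b) + 142) = 56*((3 - 4) + 142) = 56*(-1 + 142) = 56*141 = 7896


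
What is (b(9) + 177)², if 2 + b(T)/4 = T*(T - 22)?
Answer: 89401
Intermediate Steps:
b(T) = -8 + 4*T*(-22 + T) (b(T) = -8 + 4*(T*(T - 22)) = -8 + 4*(T*(-22 + T)) = -8 + 4*T*(-22 + T))
(b(9) + 177)² = ((-8 - 88*9 + 4*9²) + 177)² = ((-8 - 792 + 4*81) + 177)² = ((-8 - 792 + 324) + 177)² = (-476 + 177)² = (-299)² = 89401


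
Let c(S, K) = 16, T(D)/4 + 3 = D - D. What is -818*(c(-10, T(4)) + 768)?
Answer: -641312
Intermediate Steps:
T(D) = -12 (T(D) = -12 + 4*(D - D) = -12 + 4*0 = -12 + 0 = -12)
-818*(c(-10, T(4)) + 768) = -818*(16 + 768) = -818*784 = -641312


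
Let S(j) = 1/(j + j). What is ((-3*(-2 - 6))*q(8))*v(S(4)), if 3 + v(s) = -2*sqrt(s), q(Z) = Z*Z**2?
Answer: -36864 - 6144*sqrt(2) ≈ -45553.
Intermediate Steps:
S(j) = 1/(2*j)
q(Z) = Z**3
v(s) = -3 - 2*sqrt(s)
((-3*(-2 - 6))*q(8))*v(S(4)) = (-3*(-2 - 6)*8**3)*(-3 - 2*sqrt(2)/4) = (-3*(-8)*512)*(-3 - 2*sqrt(2)/4) = (24*512)*(-3 - sqrt(2)/2) = 12288*(-3 - sqrt(2)/2) = -36864 - 6144*sqrt(2)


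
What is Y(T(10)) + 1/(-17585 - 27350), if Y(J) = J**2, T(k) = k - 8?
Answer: 179739/44935 ≈ 4.0000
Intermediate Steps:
T(k) = -8 + k
Y(T(10)) + 1/(-17585 - 27350) = (-8 + 10)**2 + 1/(-17585 - 27350) = 2**2 + 1/(-44935) = 4 - 1/44935 = 179739/44935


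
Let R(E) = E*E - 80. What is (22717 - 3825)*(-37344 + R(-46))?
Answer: -667038736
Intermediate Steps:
R(E) = -80 + E² (R(E) = E² - 80 = -80 + E²)
(22717 - 3825)*(-37344 + R(-46)) = (22717 - 3825)*(-37344 + (-80 + (-46)²)) = 18892*(-37344 + (-80 + 2116)) = 18892*(-37344 + 2036) = 18892*(-35308) = -667038736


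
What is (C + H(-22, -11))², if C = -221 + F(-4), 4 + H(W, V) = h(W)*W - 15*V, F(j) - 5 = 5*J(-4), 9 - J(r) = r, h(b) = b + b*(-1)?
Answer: 100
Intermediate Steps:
h(b) = 0 (h(b) = b - b = 0)
J(r) = 9 - r
F(j) = 70 (F(j) = 5 + 5*(9 - 1*(-4)) = 5 + 5*(9 + 4) = 5 + 5*13 = 5 + 65 = 70)
H(W, V) = -4 - 15*V (H(W, V) = -4 + (0*W - 15*V) = -4 + (0 - 15*V) = -4 - 15*V)
C = -151 (C = -221 + 70 = -151)
(C + H(-22, -11))² = (-151 + (-4 - 15*(-11)))² = (-151 + (-4 + 165))² = (-151 + 161)² = 10² = 100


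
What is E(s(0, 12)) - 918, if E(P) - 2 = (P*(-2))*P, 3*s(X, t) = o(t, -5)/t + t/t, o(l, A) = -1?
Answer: -593689/648 ≈ -916.19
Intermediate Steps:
s(X, t) = ⅓ - 1/(3*t) (s(X, t) = (-1/t + t/t)/3 = (-1/t + 1)/3 = (1 - 1/t)/3 = ⅓ - 1/(3*t))
E(P) = 2 - 2*P² (E(P) = 2 + (P*(-2))*P = 2 + (-2*P)*P = 2 - 2*P²)
E(s(0, 12)) - 918 = (2 - 2*(-1 + 12)²/1296) - 918 = (2 - 2*((⅓)*(1/12)*11)²) - 918 = (2 - 2*(11/36)²) - 918 = (2 - 2*121/1296) - 918 = (2 - 121/648) - 918 = 1175/648 - 918 = -593689/648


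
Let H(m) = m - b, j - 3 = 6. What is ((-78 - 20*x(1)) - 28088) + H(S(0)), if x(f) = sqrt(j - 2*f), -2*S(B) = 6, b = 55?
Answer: -28224 - 20*sqrt(7) ≈ -28277.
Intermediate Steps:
S(B) = -3 (S(B) = -1/2*6 = -3)
j = 9 (j = 3 + 6 = 9)
H(m) = -55 + m (H(m) = m - 1*55 = m - 55 = -55 + m)
x(f) = sqrt(9 - 2*f)
((-78 - 20*x(1)) - 28088) + H(S(0)) = ((-78 - 20*sqrt(9 - 2*1)) - 28088) + (-55 - 3) = ((-78 - 20*sqrt(9 - 2)) - 28088) - 58 = ((-78 - 20*sqrt(7)) - 28088) - 58 = (-28166 - 20*sqrt(7)) - 58 = -28224 - 20*sqrt(7)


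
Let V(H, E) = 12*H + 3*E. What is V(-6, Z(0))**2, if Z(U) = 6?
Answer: 2916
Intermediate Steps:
V(H, E) = 3*E + 12*H
V(-6, Z(0))**2 = (3*6 + 12*(-6))**2 = (18 - 72)**2 = (-54)**2 = 2916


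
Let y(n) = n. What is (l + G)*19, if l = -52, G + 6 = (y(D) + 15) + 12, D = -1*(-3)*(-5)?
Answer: -874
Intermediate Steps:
D = -15 (D = 3*(-5) = -15)
G = 6 (G = -6 + ((-15 + 15) + 12) = -6 + (0 + 12) = -6 + 12 = 6)
(l + G)*19 = (-52 + 6)*19 = -46*19 = -874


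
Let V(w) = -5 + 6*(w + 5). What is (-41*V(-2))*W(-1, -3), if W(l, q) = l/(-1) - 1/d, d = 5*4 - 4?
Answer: -7995/16 ≈ -499.69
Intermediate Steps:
d = 16 (d = 20 - 4 = 16)
W(l, q) = -1/16 - l (W(l, q) = l/(-1) - 1/16 = l*(-1) - 1*1/16 = -l - 1/16 = -1/16 - l)
V(w) = 25 + 6*w (V(w) = -5 + 6*(5 + w) = -5 + (30 + 6*w) = 25 + 6*w)
(-41*V(-2))*W(-1, -3) = (-41*(25 + 6*(-2)))*(-1/16 - 1*(-1)) = (-41*(25 - 12))*(-1/16 + 1) = -41*13*(15/16) = -533*15/16 = -7995/16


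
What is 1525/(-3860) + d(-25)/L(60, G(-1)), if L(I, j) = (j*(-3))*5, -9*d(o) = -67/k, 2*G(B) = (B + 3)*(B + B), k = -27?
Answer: -1137587/2813940 ≈ -0.40427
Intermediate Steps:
G(B) = B*(3 + B) (G(B) = ((B + 3)*(B + B))/2 = ((3 + B)*(2*B))/2 = (2*B*(3 + B))/2 = B*(3 + B))
d(o) = -67/243 (d(o) = -(-67)/(9*(-27)) = -(-67)*(-1)/(9*27) = -1/9*67/27 = -67/243)
L(I, j) = -15*j (L(I, j) = -3*j*5 = -15*j)
1525/(-3860) + d(-25)/L(60, G(-1)) = 1525/(-3860) - 67*1/(15*(3 - 1))/243 = 1525*(-1/3860) - 67/(243*((-(-15)*2))) = -305/772 - 67/(243*((-15*(-2)))) = -305/772 - 67/243/30 = -305/772 - 67/243*1/30 = -305/772 - 67/7290 = -1137587/2813940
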